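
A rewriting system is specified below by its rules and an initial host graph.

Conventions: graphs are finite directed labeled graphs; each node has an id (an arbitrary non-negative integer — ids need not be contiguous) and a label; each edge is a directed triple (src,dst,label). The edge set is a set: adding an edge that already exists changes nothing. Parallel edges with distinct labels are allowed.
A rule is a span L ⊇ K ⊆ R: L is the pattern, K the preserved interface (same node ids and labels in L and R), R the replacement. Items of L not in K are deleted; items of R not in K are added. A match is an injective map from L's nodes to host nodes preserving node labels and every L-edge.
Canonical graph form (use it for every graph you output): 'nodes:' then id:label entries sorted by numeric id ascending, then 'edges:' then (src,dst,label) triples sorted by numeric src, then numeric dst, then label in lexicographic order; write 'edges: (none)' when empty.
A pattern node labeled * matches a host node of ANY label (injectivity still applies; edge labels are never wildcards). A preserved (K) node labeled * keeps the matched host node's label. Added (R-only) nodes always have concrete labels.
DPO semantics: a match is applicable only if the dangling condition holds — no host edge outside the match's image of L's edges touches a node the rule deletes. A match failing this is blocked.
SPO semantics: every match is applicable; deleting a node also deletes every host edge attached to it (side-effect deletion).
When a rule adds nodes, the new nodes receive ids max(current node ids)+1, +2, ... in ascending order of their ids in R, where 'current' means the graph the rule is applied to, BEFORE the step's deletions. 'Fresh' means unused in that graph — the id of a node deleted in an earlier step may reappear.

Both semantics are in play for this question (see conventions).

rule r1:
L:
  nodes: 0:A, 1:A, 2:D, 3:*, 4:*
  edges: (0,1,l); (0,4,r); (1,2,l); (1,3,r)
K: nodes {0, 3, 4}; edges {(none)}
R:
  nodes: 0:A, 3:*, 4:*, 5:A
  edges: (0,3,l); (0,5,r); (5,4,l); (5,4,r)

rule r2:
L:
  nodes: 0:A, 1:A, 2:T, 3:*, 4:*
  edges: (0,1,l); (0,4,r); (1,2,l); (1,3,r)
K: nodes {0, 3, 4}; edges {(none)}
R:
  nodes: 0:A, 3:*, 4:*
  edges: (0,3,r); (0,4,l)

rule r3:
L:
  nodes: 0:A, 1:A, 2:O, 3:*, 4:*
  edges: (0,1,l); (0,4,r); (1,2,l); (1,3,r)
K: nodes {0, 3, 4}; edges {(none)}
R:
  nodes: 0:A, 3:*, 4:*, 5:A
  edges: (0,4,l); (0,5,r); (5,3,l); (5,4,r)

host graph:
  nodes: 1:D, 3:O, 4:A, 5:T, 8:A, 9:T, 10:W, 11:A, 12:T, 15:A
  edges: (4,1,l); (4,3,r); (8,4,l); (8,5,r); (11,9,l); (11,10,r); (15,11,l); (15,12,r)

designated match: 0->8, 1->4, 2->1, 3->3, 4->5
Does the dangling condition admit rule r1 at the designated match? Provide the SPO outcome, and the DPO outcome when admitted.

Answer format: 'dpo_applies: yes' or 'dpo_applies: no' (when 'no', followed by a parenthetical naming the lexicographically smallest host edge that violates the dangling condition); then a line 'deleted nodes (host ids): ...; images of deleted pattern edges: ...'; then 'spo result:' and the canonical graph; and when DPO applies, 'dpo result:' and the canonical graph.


dpo_applies: yes
deleted nodes (host ids): 1, 4; images of deleted pattern edges: (4,1,l); (4,3,r); (8,4,l); (8,5,r)
spo result:
nodes: 3:O, 5:T, 8:A, 9:T, 10:W, 11:A, 12:T, 15:A, 16:A
edges: (8,3,l); (8,16,r); (11,9,l); (11,10,r); (15,11,l); (15,12,r); (16,5,l); (16,5,r)
dpo result:
nodes: 3:O, 5:T, 8:A, 9:T, 10:W, 11:A, 12:T, 15:A, 16:A
edges: (8,3,l); (8,16,r); (11,9,l); (11,10,r); (15,11,l); (15,12,r); (16,5,l); (16,5,r)


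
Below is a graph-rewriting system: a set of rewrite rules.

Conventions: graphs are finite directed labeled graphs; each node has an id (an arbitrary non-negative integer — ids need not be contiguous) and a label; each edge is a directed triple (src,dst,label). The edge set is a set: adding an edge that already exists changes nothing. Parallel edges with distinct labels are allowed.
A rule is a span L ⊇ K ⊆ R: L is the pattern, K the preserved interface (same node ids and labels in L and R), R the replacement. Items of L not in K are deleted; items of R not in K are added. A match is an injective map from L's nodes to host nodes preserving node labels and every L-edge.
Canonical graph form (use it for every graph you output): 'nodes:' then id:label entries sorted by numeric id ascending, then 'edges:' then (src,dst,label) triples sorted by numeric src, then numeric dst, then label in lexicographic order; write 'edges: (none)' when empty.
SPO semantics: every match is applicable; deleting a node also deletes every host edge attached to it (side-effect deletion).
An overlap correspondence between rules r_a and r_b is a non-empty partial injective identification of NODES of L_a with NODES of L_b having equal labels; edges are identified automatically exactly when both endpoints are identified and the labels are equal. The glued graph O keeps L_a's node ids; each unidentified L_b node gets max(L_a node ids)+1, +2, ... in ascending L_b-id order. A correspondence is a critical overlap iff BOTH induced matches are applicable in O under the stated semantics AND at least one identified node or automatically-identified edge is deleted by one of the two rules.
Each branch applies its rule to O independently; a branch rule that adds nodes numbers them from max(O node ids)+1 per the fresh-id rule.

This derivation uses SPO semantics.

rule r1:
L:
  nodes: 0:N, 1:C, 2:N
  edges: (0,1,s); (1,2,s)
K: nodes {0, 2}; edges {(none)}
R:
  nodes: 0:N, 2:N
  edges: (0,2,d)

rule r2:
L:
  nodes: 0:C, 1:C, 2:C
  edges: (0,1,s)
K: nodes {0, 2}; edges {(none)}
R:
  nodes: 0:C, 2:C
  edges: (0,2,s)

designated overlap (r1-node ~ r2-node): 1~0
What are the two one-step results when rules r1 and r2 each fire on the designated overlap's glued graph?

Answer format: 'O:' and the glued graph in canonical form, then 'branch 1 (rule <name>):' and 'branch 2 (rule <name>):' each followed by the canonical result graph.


O:
nodes: 0:N, 1:C, 2:N, 3:C, 4:C
edges: (0,1,s); (1,2,s); (1,3,s)
branch 1 (rule r1):
nodes: 0:N, 2:N, 3:C, 4:C
edges: (0,2,d)
branch 2 (rule r2):
nodes: 0:N, 1:C, 2:N, 4:C
edges: (0,1,s); (1,2,s); (1,4,s)


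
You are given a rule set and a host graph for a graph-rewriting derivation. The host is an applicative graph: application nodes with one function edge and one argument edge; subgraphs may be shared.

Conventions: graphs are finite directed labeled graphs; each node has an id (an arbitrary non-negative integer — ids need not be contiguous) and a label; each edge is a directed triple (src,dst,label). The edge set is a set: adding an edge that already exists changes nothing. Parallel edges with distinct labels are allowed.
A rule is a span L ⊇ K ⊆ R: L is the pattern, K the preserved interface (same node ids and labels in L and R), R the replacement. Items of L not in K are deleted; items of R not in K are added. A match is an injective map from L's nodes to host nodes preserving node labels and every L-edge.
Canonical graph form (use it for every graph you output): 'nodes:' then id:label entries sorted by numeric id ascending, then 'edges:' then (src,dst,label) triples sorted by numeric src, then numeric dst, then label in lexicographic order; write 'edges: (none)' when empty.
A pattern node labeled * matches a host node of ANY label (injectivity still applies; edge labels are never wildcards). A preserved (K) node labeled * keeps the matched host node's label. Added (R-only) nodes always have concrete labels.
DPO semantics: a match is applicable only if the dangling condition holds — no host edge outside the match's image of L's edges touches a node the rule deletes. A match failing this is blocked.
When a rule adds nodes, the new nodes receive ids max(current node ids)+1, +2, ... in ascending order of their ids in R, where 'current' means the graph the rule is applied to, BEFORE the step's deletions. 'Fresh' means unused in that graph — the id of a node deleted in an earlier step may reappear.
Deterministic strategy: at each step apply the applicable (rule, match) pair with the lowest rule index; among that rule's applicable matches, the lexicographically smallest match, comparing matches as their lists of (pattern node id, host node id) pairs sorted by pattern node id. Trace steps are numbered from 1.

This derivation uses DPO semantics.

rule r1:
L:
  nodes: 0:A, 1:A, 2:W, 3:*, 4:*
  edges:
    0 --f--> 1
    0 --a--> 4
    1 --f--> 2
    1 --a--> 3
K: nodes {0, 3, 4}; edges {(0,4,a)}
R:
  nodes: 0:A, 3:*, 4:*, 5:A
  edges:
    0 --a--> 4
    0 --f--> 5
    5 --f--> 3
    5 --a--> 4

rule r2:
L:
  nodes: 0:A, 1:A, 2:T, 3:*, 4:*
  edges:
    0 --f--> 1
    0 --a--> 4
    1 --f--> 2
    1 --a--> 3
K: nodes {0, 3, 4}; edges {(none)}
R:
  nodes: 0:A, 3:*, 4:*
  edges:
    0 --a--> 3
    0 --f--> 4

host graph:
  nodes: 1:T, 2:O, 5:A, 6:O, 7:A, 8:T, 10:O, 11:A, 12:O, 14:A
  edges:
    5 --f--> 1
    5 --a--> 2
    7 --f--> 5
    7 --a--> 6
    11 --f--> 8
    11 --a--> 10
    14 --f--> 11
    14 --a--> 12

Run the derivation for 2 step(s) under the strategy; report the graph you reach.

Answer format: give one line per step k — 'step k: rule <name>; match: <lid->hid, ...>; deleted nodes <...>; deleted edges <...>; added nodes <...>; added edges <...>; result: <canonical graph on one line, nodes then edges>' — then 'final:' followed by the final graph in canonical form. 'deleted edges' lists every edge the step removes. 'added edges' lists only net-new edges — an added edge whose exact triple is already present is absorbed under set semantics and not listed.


step 1: rule r2; match: 0->7, 1->5, 2->1, 3->2, 4->6; deleted nodes 1, 5; deleted edges (5,1,f); (5,2,a); (7,5,f); (7,6,a); added nodes (none); added edges (7,2,a); (7,6,f); result: nodes: 2:O, 6:O, 7:A, 8:T, 10:O, 11:A, 12:O, 14:A edges: (7,2,a); (7,6,f); (11,8,f); (11,10,a); (14,11,f); (14,12,a)
step 2: rule r2; match: 0->14, 1->11, 2->8, 3->10, 4->12; deleted nodes 8, 11; deleted edges (11,8,f); (11,10,a); (14,11,f); (14,12,a); added nodes (none); added edges (14,10,a); (14,12,f); result: nodes: 2:O, 6:O, 7:A, 10:O, 12:O, 14:A edges: (7,2,a); (7,6,f); (14,10,a); (14,12,f)
final:
nodes: 2:O, 6:O, 7:A, 10:O, 12:O, 14:A
edges: (7,2,a); (7,6,f); (14,10,a); (14,12,f)


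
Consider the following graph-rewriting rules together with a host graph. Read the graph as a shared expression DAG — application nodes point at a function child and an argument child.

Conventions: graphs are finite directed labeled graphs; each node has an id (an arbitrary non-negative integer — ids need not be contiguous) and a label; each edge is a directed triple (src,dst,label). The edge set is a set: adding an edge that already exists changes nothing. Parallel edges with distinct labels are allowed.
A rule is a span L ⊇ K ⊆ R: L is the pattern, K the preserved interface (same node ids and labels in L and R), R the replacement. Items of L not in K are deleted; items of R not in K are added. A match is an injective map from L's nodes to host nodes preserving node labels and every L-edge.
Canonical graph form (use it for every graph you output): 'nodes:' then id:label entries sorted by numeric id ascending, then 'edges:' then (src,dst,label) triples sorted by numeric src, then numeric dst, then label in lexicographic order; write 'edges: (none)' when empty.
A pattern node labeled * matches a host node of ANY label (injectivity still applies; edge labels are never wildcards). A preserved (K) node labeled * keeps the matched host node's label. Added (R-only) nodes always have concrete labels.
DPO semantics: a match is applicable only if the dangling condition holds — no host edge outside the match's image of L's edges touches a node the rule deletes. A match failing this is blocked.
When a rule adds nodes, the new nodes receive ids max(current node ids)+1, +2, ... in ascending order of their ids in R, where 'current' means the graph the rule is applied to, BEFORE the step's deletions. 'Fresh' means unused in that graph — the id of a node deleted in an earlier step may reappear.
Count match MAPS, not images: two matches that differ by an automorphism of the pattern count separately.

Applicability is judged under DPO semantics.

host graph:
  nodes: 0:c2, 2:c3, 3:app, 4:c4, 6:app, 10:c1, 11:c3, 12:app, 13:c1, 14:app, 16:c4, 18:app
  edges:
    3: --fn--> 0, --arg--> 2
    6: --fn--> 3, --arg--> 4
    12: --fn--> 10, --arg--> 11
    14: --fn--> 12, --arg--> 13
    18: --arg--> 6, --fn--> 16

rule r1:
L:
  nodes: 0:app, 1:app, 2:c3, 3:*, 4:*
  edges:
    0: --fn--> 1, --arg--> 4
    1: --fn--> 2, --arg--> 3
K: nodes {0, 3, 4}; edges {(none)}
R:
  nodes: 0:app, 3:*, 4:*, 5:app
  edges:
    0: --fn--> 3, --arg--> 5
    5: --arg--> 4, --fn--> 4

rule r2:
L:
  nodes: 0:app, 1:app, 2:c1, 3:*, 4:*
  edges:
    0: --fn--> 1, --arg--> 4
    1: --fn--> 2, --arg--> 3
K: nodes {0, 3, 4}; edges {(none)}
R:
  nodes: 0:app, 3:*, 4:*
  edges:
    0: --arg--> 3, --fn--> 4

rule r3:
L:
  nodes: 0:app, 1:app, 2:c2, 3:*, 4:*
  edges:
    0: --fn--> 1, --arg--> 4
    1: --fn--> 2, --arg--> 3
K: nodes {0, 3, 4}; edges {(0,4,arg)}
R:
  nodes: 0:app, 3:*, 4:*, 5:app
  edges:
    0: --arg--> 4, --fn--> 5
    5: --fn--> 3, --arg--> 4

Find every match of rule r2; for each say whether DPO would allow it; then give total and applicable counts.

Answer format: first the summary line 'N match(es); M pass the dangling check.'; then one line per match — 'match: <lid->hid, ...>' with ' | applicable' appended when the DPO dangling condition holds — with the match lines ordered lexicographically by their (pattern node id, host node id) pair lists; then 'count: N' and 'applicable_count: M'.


1 match(es); 1 pass the dangling check.
match: 0->14, 1->12, 2->10, 3->11, 4->13 | applicable
count: 1
applicable_count: 1


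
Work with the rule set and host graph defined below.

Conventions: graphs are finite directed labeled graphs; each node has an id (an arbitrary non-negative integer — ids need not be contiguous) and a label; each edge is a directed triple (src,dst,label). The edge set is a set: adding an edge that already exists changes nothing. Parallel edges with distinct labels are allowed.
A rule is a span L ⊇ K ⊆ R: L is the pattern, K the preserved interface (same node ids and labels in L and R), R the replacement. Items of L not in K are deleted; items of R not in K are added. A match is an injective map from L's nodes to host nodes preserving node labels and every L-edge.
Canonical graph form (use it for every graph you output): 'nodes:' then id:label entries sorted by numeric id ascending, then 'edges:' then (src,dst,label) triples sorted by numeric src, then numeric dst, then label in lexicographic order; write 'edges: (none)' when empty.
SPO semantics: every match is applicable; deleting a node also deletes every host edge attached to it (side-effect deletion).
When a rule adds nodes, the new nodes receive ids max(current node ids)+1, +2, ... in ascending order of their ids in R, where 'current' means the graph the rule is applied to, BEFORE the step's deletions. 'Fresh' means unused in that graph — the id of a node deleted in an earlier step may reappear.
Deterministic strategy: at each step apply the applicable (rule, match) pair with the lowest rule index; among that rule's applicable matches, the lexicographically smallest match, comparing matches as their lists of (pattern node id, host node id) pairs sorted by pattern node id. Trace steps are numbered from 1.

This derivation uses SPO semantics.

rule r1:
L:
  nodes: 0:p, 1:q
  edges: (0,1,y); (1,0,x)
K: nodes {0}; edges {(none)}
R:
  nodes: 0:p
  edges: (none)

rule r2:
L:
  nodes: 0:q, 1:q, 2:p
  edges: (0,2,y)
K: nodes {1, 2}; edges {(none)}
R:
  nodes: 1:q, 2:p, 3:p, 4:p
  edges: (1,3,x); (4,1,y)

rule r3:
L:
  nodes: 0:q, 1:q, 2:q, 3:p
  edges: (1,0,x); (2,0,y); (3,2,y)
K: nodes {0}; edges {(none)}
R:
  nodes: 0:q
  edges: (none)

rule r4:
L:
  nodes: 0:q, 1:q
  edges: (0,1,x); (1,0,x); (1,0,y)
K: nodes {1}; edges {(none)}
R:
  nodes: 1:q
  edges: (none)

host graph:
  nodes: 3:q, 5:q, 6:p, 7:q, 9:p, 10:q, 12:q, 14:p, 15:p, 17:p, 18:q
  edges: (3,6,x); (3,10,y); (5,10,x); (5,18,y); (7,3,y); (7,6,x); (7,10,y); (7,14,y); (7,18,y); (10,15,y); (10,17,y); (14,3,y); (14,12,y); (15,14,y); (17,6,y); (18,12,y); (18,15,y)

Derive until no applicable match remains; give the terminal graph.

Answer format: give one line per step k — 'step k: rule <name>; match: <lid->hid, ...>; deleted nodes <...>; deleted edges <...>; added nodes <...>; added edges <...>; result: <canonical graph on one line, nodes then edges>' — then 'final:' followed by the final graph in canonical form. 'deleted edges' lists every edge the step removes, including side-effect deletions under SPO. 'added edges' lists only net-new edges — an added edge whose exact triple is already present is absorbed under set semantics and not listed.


step 1: rule r2; match: 0->7, 1->3, 2->14; deleted nodes 7; deleted edges (7,3,y); (7,6,x); (7,10,y); (7,14,y); (7,18,y); added nodes 19, 20; added edges (3,19,x); (20,3,y); result: nodes: 3:q, 5:q, 6:p, 9:p, 10:q, 12:q, 14:p, 15:p, 17:p, 18:q, 19:p, 20:p edges: (3,6,x); (3,10,y); (3,19,x); (5,10,x); (5,18,y); (10,15,y); (10,17,y); (14,3,y); (14,12,y); (15,14,y); (17,6,y); (18,12,y); (18,15,y); (20,3,y)
step 2: rule r2; match: 0->10, 1->3, 2->15; deleted nodes 10; deleted edges (3,10,y); (5,10,x); (10,15,y); (10,17,y); added nodes 21, 22; added edges (3,21,x); (22,3,y); result: nodes: 3:q, 5:q, 6:p, 9:p, 12:q, 14:p, 15:p, 17:p, 18:q, 19:p, 20:p, 21:p, 22:p edges: (3,6,x); (3,19,x); (3,21,x); (5,18,y); (14,3,y); (14,12,y); (15,14,y); (17,6,y); (18,12,y); (18,15,y); (20,3,y); (22,3,y)
step 3: rule r2; match: 0->18, 1->3, 2->15; deleted nodes 18; deleted edges (5,18,y); (18,12,y); (18,15,y); added nodes 23, 24; added edges (3,23,x); (24,3,y); result: nodes: 3:q, 5:q, 6:p, 9:p, 12:q, 14:p, 15:p, 17:p, 19:p, 20:p, 21:p, 22:p, 23:p, 24:p edges: (3,6,x); (3,19,x); (3,21,x); (3,23,x); (14,3,y); (14,12,y); (15,14,y); (17,6,y); (20,3,y); (22,3,y); (24,3,y)
final:
nodes: 3:q, 5:q, 6:p, 9:p, 12:q, 14:p, 15:p, 17:p, 19:p, 20:p, 21:p, 22:p, 23:p, 24:p
edges: (3,6,x); (3,19,x); (3,21,x); (3,23,x); (14,3,y); (14,12,y); (15,14,y); (17,6,y); (20,3,y); (22,3,y); (24,3,y)


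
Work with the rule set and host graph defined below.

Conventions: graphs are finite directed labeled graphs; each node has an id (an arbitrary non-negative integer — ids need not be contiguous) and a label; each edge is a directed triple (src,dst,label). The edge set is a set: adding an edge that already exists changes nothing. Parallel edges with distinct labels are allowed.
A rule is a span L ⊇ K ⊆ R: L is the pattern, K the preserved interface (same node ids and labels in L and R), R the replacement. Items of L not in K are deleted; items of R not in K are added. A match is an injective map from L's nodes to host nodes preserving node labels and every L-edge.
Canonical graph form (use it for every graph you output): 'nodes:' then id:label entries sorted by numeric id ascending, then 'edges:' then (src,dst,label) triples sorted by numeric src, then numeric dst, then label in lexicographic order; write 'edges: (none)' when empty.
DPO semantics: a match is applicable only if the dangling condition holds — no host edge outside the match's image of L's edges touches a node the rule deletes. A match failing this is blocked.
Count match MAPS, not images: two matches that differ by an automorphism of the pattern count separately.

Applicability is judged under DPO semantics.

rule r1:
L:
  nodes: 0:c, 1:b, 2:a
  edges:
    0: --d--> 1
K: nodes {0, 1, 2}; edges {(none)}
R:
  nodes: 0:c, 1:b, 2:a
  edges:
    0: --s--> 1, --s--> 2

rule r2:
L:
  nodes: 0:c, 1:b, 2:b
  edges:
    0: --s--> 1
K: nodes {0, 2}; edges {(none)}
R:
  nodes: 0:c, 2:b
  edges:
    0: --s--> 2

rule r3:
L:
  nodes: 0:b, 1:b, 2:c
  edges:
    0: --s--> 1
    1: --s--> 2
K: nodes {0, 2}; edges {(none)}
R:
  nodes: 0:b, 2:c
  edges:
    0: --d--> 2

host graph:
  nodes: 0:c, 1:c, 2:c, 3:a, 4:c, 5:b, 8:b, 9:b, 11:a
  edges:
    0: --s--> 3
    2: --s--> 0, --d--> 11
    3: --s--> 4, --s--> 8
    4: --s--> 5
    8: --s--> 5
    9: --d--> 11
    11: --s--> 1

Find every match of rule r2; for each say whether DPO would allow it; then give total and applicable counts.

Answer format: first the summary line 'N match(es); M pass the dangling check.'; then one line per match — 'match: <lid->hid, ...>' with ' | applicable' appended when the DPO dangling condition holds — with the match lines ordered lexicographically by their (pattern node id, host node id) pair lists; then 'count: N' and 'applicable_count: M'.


2 match(es); 0 pass the dangling check.
match: 0->4, 1->5, 2->8
match: 0->4, 1->5, 2->9
count: 2
applicable_count: 0


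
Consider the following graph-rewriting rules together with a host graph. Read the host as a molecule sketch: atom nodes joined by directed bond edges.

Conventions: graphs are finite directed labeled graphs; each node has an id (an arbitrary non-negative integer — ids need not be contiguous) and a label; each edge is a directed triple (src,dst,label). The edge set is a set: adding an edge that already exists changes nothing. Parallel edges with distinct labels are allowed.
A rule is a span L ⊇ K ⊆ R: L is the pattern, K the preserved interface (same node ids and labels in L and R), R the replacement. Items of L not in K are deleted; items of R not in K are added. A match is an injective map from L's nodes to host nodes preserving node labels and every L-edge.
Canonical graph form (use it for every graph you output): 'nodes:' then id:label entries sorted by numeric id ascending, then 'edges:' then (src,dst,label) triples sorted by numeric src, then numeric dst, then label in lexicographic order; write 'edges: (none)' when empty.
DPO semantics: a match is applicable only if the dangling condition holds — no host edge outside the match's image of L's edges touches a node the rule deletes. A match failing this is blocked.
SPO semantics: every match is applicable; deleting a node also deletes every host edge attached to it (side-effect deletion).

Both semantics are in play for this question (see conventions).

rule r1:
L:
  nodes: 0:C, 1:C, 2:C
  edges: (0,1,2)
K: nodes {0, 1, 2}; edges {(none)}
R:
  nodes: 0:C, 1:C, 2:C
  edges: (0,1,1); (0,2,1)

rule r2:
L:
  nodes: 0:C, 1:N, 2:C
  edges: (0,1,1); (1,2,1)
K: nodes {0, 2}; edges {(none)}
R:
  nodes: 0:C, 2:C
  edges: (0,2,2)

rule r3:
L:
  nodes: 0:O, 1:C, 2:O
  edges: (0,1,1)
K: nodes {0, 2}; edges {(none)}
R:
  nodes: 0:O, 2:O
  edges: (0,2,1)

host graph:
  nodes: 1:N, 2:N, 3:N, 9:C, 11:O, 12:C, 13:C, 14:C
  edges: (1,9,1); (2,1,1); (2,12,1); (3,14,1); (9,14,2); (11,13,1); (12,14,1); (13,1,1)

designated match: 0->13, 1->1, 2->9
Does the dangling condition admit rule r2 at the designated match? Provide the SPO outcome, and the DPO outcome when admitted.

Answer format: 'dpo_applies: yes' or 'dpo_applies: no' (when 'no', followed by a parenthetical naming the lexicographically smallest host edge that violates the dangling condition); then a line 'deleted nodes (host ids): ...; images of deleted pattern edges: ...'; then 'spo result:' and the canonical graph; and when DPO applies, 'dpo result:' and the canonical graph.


dpo_applies: no
(the rule deletes node 1, which keeps host edge (2,1,1) outside the match image — the dangling condition fails, DPO blocks; SPO proceeds and side-deletes such edges)
deleted nodes (host ids): 1; images of deleted pattern edges: (1,9,1); (13,1,1)
spo result:
nodes: 2:N, 3:N, 9:C, 11:O, 12:C, 13:C, 14:C
edges: (2,12,1); (3,14,1); (9,14,2); (11,13,1); (12,14,1); (13,9,2)


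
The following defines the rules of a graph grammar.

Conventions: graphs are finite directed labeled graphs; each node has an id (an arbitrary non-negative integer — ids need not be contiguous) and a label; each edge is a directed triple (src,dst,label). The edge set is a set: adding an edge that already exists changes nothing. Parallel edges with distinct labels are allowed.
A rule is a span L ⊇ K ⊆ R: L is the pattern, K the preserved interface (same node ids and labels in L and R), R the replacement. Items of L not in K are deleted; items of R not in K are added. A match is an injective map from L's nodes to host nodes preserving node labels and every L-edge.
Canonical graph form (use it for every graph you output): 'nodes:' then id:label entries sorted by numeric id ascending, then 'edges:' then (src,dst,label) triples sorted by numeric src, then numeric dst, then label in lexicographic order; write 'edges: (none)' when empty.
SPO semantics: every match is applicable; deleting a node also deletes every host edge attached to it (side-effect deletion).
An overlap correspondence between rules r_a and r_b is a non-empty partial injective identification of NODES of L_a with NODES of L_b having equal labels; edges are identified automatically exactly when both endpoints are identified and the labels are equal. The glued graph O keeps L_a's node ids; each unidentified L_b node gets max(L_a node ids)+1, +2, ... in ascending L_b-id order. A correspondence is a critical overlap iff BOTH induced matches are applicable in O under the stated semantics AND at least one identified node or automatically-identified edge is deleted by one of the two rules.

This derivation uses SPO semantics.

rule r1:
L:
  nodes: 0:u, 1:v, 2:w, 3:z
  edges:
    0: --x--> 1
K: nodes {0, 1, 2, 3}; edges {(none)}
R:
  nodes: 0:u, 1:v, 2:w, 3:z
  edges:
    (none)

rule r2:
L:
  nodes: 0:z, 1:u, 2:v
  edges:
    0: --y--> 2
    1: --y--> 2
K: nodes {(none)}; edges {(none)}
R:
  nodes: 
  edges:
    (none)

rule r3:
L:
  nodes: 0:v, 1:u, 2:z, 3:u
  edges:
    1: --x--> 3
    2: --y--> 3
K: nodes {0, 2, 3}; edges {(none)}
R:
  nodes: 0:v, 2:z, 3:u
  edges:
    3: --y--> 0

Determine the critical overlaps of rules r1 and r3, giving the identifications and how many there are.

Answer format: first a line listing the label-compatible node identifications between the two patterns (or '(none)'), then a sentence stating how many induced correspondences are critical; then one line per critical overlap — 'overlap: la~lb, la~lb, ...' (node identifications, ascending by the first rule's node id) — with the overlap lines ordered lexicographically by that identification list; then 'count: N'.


label-compatible node identifications between L(r1) and L(r3): 0~1, 0~3, 1~0, 3~2
4 of the induced correspondences are critical overlaps of r1 and r3.
overlap: 0~1
overlap: 0~1, 1~0
overlap: 0~1, 1~0, 3~2
overlap: 0~1, 3~2
count: 4


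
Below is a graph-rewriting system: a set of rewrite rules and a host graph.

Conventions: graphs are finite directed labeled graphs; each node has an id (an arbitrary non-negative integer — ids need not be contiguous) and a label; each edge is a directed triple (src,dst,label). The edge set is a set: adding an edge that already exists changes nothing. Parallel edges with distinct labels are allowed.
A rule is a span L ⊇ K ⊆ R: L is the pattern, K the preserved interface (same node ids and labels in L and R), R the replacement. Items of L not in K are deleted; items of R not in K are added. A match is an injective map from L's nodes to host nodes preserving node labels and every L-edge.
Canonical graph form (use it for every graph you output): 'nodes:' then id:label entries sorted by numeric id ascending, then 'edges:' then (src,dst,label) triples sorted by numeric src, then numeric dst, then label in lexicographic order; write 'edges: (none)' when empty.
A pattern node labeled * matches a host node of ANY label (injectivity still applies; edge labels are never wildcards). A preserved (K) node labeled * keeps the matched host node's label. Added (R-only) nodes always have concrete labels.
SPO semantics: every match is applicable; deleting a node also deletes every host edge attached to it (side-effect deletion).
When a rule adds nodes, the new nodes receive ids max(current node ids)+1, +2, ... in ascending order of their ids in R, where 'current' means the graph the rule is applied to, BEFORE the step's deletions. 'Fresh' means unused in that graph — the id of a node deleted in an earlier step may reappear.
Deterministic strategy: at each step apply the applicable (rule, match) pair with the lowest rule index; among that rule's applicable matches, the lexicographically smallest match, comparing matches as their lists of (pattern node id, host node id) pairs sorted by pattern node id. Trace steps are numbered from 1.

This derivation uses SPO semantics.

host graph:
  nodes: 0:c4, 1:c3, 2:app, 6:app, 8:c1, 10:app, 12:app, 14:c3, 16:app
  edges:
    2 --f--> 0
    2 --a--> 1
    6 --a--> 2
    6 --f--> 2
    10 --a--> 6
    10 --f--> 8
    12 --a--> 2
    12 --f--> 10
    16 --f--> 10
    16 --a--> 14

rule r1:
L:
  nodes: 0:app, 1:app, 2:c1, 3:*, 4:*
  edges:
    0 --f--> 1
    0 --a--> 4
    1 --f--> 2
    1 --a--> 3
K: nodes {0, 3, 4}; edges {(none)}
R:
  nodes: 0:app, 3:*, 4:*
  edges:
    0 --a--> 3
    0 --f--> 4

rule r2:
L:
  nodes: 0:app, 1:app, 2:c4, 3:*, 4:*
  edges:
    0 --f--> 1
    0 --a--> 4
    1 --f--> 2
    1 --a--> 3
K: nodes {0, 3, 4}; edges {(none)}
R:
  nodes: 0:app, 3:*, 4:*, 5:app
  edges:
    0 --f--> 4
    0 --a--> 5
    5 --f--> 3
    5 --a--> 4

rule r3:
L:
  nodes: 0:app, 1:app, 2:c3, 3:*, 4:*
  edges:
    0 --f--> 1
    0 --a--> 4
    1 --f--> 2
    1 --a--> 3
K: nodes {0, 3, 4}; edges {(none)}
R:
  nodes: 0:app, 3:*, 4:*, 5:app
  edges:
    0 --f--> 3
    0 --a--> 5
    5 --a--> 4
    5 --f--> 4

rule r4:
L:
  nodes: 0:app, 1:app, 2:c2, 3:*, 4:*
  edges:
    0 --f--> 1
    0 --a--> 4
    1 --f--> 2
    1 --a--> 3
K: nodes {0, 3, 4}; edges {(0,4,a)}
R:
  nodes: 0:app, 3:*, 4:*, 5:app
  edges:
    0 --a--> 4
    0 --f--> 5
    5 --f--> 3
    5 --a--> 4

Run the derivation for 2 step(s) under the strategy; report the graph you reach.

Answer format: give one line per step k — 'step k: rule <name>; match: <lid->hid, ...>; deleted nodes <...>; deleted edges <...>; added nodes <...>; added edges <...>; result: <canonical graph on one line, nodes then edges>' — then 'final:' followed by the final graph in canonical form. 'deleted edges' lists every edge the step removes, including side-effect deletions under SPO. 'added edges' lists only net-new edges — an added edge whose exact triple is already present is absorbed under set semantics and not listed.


step 1: rule r1; match: 0->12, 1->10, 2->8, 3->6, 4->2; deleted nodes 8, 10; deleted edges (10,6,a); (10,8,f); (12,2,a); (12,10,f); (16,10,f); added nodes (none); added edges (12,2,f); (12,6,a); result: nodes: 0:c4, 1:c3, 2:app, 6:app, 12:app, 14:c3, 16:app edges: (2,0,f); (2,1,a); (6,2,a); (6,2,f); (12,2,f); (12,6,a); (16,14,a)
step 2: rule r2; match: 0->12, 1->2, 2->0, 3->1, 4->6; deleted nodes 0, 2; deleted edges (2,0,f); (2,1,a); (6,2,a); (6,2,f); (12,2,f); (12,6,a); added nodes 17; added edges (12,6,f); (12,17,a); (17,1,f); (17,6,a); result: nodes: 1:c3, 6:app, 12:app, 14:c3, 16:app, 17:app edges: (12,6,f); (12,17,a); (16,14,a); (17,1,f); (17,6,a)
final:
nodes: 1:c3, 6:app, 12:app, 14:c3, 16:app, 17:app
edges: (12,6,f); (12,17,a); (16,14,a); (17,1,f); (17,6,a)


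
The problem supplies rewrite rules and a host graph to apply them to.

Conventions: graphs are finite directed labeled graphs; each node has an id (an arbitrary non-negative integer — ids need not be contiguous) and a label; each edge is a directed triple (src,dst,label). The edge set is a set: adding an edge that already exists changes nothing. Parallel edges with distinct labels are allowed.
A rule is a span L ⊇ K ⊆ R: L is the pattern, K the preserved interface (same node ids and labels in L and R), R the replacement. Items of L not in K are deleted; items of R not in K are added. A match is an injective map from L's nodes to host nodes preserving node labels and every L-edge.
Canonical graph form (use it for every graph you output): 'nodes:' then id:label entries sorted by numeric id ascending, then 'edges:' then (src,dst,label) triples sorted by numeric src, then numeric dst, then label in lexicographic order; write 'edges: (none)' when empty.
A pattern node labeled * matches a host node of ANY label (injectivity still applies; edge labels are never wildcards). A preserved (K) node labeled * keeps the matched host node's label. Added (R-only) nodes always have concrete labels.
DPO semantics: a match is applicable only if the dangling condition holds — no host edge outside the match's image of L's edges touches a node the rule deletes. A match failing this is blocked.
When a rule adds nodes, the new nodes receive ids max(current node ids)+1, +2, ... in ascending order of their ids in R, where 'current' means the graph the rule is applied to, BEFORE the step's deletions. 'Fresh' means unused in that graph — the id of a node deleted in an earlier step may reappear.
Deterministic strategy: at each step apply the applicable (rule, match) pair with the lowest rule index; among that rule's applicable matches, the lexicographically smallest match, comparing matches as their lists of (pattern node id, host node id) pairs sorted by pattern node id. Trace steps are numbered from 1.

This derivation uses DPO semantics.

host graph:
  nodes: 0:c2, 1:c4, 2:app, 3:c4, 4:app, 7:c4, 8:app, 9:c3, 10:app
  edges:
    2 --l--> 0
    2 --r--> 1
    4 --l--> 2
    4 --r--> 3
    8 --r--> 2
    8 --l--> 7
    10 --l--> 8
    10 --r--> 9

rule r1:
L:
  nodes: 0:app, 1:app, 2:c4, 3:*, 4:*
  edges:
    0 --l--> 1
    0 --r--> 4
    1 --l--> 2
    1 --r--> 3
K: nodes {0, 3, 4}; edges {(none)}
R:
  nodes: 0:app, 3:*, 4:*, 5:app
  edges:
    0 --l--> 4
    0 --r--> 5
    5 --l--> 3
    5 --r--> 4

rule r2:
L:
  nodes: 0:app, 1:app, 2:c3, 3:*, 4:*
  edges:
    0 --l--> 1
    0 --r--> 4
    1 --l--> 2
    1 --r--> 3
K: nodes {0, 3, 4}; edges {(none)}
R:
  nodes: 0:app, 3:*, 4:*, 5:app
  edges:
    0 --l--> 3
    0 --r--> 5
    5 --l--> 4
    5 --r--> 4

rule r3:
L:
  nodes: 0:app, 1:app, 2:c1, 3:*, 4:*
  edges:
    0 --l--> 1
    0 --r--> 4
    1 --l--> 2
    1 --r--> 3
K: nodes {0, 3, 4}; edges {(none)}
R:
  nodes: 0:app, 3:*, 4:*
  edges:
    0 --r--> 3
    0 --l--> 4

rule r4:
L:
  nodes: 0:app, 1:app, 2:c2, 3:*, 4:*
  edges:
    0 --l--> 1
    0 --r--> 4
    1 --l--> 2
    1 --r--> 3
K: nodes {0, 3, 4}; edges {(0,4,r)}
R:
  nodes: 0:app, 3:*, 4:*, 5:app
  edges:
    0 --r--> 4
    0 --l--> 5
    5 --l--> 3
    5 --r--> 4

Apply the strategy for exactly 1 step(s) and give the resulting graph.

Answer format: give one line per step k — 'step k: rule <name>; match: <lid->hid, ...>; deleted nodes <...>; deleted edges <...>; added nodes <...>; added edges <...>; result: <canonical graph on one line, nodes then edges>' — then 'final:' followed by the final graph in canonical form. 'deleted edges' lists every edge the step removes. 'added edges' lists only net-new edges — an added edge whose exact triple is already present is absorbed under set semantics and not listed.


step 1: rule r1; match: 0->10, 1->8, 2->7, 3->2, 4->9; deleted nodes 7, 8; deleted edges (8,2,r); (8,7,l); (10,8,l); (10,9,r); added nodes 11; added edges (10,9,l); (10,11,r); (11,2,l); (11,9,r); result: nodes: 0:c2, 1:c4, 2:app, 3:c4, 4:app, 9:c3, 10:app, 11:app edges: (2,0,l); (2,1,r); (4,2,l); (4,3,r); (10,9,l); (10,11,r); (11,2,l); (11,9,r)
final:
nodes: 0:c2, 1:c4, 2:app, 3:c4, 4:app, 9:c3, 10:app, 11:app
edges: (2,0,l); (2,1,r); (4,2,l); (4,3,r); (10,9,l); (10,11,r); (11,2,l); (11,9,r)


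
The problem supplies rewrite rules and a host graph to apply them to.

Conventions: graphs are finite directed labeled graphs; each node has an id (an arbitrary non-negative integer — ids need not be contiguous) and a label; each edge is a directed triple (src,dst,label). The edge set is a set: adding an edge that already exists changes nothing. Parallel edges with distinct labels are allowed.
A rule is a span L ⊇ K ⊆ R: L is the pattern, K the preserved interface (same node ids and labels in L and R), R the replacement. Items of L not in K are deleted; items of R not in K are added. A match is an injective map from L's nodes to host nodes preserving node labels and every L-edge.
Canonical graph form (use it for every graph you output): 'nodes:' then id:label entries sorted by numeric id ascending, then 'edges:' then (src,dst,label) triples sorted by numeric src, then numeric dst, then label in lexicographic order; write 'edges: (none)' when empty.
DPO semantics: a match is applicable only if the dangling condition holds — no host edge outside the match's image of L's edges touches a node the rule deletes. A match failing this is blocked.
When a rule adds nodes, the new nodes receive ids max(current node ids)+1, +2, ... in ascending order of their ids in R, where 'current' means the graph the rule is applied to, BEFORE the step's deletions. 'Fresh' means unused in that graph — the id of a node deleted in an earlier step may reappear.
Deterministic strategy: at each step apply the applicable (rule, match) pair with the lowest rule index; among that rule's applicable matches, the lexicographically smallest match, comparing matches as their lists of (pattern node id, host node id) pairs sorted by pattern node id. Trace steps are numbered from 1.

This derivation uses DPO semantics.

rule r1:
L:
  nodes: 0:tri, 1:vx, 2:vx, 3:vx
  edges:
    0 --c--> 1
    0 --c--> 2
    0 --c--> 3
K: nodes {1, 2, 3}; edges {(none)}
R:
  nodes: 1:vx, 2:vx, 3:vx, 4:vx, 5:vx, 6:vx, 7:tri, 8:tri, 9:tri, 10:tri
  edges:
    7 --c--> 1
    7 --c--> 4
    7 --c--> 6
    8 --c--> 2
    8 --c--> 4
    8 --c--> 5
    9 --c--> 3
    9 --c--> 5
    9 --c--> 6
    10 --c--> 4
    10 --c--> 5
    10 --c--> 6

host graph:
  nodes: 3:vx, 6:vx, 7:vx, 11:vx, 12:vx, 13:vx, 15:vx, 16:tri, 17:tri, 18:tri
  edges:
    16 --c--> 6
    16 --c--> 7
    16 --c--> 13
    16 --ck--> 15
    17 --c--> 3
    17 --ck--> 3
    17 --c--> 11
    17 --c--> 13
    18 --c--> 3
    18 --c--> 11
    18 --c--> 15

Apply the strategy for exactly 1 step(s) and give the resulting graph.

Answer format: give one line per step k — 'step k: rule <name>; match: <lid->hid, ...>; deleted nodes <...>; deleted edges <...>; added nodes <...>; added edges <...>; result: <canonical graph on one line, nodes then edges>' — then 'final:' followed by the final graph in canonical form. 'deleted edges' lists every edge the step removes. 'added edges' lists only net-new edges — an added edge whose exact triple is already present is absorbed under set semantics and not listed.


step 1: rule r1; match: 0->18, 1->3, 2->11, 3->15; deleted nodes 18; deleted edges (18,3,c); (18,11,c); (18,15,c); added nodes 19, 20, 21, 22, 23, 24, 25; added edges (22,3,c); (22,19,c); (22,21,c); (23,11,c); (23,19,c); (23,20,c); (24,15,c); (24,20,c); (24,21,c); (25,19,c); (25,20,c); (25,21,c); result: nodes: 3:vx, 6:vx, 7:vx, 11:vx, 12:vx, 13:vx, 15:vx, 16:tri, 17:tri, 19:vx, 20:vx, 21:vx, 22:tri, 23:tri, 24:tri, 25:tri edges: (16,6,c); (16,7,c); (16,13,c); (16,15,ck); (17,3,c); (17,3,ck); (17,11,c); (17,13,c); (22,3,c); (22,19,c); (22,21,c); (23,11,c); (23,19,c); (23,20,c); (24,15,c); (24,20,c); (24,21,c); (25,19,c); (25,20,c); (25,21,c)
final:
nodes: 3:vx, 6:vx, 7:vx, 11:vx, 12:vx, 13:vx, 15:vx, 16:tri, 17:tri, 19:vx, 20:vx, 21:vx, 22:tri, 23:tri, 24:tri, 25:tri
edges: (16,6,c); (16,7,c); (16,13,c); (16,15,ck); (17,3,c); (17,3,ck); (17,11,c); (17,13,c); (22,3,c); (22,19,c); (22,21,c); (23,11,c); (23,19,c); (23,20,c); (24,15,c); (24,20,c); (24,21,c); (25,19,c); (25,20,c); (25,21,c)


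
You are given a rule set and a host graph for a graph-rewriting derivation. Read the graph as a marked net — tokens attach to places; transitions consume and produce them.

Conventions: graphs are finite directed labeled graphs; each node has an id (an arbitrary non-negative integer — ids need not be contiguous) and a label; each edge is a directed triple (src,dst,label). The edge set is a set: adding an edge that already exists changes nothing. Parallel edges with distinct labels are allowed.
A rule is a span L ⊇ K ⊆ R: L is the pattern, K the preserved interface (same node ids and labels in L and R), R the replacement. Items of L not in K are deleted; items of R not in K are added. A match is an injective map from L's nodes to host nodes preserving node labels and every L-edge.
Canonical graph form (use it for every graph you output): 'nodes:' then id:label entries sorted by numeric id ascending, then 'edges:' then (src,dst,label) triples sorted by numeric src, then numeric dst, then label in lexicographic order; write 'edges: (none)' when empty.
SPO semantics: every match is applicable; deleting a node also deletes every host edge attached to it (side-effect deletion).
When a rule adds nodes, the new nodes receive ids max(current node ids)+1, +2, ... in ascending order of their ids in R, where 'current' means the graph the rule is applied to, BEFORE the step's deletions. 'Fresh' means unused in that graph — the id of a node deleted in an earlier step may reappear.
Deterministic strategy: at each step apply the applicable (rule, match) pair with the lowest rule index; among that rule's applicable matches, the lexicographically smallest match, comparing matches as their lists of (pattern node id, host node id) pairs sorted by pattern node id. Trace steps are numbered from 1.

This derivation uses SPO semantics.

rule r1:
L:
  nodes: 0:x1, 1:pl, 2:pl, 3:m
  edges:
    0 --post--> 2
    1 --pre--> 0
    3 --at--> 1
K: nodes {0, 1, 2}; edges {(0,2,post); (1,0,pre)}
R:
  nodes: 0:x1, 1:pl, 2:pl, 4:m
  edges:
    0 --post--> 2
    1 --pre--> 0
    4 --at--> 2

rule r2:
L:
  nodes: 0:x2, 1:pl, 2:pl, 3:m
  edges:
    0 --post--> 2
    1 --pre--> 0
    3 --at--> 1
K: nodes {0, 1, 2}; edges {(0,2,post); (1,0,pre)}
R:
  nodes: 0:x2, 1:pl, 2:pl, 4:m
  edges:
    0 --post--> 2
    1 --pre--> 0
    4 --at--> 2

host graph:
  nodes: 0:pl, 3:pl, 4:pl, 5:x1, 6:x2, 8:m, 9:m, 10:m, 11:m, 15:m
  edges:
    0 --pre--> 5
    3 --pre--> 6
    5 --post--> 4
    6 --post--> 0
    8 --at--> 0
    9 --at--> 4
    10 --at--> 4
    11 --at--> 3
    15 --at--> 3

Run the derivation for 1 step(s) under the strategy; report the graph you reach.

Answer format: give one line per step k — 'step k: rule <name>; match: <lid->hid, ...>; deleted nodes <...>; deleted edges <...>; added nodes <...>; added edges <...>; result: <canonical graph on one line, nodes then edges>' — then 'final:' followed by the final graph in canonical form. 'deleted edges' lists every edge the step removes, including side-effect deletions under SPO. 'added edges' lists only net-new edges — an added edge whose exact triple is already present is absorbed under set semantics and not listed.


step 1: rule r1; match: 0->5, 1->0, 2->4, 3->8; deleted nodes 8; deleted edges (8,0,at); added nodes 16; added edges (16,4,at); result: nodes: 0:pl, 3:pl, 4:pl, 5:x1, 6:x2, 9:m, 10:m, 11:m, 15:m, 16:m edges: (0,5,pre); (3,6,pre); (5,4,post); (6,0,post); (9,4,at); (10,4,at); (11,3,at); (15,3,at); (16,4,at)
final:
nodes: 0:pl, 3:pl, 4:pl, 5:x1, 6:x2, 9:m, 10:m, 11:m, 15:m, 16:m
edges: (0,5,pre); (3,6,pre); (5,4,post); (6,0,post); (9,4,at); (10,4,at); (11,3,at); (15,3,at); (16,4,at)
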